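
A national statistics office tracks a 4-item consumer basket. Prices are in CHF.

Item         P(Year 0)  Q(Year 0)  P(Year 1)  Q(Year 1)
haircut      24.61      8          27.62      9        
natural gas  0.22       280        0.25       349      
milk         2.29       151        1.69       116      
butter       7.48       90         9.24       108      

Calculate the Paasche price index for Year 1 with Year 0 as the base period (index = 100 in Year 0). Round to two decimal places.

Paasche price index uses current-period quantities as weights.
ΣP(Year 1)·Q(Year 1) = 27.62×9 + 0.25×349 + 1.69×116 + 9.24×108 = 248.58 + 87.25 + 196.04 + 997.92 = 1529.79
ΣP(Year 0)·Q(Year 1) = 24.61×9 + 0.22×349 + 2.29×116 + 7.48×108 = 221.49 + 76.78 + 265.64 + 807.84 = 1371.75
Index = 1529.79 / 1371.75 × 100 = 111.5210

111.52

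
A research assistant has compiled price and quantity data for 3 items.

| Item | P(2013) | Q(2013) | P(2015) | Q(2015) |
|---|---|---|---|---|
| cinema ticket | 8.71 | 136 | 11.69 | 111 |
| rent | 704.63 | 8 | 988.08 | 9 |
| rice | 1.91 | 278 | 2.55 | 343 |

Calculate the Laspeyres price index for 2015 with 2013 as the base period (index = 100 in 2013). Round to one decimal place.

Laspeyres price index uses base-period quantities as weights.
ΣP(2015)·Q(2013) = 11.69×136 + 988.08×8 + 2.55×278 = 1589.84 + 7904.64 + 708.9 = 10203.38
ΣP(2013)·Q(2013) = 8.71×136 + 704.63×8 + 1.91×278 = 1184.56 + 5637.04 + 530.98 = 7352.58
Index = 10203.38 / 7352.58 × 100 = 138.7728

138.8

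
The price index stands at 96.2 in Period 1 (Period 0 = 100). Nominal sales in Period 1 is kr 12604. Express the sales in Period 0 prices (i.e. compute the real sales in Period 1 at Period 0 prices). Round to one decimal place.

Real = Nominal ÷ (Index/100) = 12604 ÷ (96.2/100)
     = 12604 ÷ 0.962 = 13101.8711

13101.9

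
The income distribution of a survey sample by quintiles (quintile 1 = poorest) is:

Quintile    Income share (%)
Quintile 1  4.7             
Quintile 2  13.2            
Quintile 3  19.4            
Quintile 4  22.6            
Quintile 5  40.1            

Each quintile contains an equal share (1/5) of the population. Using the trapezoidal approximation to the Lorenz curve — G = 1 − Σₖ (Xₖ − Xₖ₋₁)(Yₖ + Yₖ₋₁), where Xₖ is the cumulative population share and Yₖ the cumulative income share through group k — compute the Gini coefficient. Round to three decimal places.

Cumulative income shares Yₖ: 0.0470, 0.1790, 0.3730, 0.5990, 1.0000
Σ (Xₖ−Xₖ₋₁)(Yₖ+Yₖ₋₁) = (1/5)(0.0470+0.0000) + (1/5)(0.1790+0.0470) + (1/5)(0.3730+0.1790) + (1/5)(0.5990+0.3730) + (1/5)(1.0000+0.5990)
  = 0.0094 + 0.0452 + 0.1104 + 0.1944 + 0.3198 = 0.6792
G = 1 − 0.6792 = 0.3208

0.321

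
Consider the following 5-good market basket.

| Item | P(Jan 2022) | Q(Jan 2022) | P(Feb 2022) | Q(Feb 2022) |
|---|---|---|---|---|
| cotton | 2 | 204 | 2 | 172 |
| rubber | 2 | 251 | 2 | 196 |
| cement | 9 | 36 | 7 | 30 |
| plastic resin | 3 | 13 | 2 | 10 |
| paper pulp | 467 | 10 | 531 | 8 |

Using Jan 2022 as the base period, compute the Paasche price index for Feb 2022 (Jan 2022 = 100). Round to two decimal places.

109.26

Paasche price index uses current-period quantities as weights.
ΣP(Feb 2022)·Q(Feb 2022) = 2×172 + 2×196 + 7×30 + 2×10 + 531×8 = 344 + 392 + 210 + 20 + 4248 = 5214
ΣP(Jan 2022)·Q(Feb 2022) = 2×172 + 2×196 + 9×30 + 3×10 + 467×8 = 344 + 392 + 270 + 30 + 3736 = 4772
Index = 5214 / 4772 × 100 = 109.2624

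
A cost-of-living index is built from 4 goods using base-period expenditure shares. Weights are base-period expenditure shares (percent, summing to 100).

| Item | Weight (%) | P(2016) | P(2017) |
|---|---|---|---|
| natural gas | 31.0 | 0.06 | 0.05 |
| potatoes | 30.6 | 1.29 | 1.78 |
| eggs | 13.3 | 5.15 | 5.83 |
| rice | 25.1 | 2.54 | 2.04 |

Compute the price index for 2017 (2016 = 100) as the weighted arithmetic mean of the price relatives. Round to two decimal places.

natural gas: 31.0 × (0.05/0.06) = 31.0 × 0.833333 = 25.8333
potatoes: 30.6 × (1.78/1.29) = 30.6 × 1.379845 = 42.2233
eggs: 13.3 × (5.83/5.15) = 13.3 × 1.132039 = 15.0561
rice: 25.1 × (2.04/2.54) = 25.1 × 0.803150 = 20.1591
Index = Σ wᵢ·(p₁ᵢ/p₀ᵢ) = 25.8333 + 42.2233 + 15.0561 + 20.1591 = 103.2718

103.27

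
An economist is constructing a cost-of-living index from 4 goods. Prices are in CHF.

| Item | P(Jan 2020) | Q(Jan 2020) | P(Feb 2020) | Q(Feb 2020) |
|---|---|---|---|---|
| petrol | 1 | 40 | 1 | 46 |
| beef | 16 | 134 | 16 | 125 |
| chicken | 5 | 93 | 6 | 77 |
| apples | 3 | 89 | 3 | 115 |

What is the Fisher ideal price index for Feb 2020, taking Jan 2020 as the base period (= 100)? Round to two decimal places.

102.98

Laspeyres component (base-period weights):
ΣP(Feb 2020)Q(Jan 2020) = 1×40 + 16×134 + 6×93 + 3×89 = 40 + 2144 + 558 + 267 = 3009
ΣP(Jan 2020)Q(Jan 2020) = 1×40 + 16×134 + 5×93 + 3×89 = 40 + 2144 + 465 + 267 = 2916
L = 3009 / 2916 × 100 = 103.1893
Paasche component (current-period weights):
ΣP(Feb 2020)Q(Feb 2020) = 1×46 + 16×125 + 6×77 + 3×115 = 46 + 2000 + 462 + 345 = 2853
ΣP(Jan 2020)Q(Feb 2020) = 1×46 + 16×125 + 5×77 + 3×115 = 46 + 2000 + 385 + 345 = 2776
P = 2853 / 2776 × 100 = 102.7738
Fisher = √(L × P) = √(103.1893 × 102.7738) = 102.9813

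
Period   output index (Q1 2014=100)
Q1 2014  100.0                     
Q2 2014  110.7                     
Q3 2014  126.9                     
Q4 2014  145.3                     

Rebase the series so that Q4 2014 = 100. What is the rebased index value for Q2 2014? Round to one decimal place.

Rebased(Q2 2014) = 110.7 / 145.3 × 100 = 76.1872

76.2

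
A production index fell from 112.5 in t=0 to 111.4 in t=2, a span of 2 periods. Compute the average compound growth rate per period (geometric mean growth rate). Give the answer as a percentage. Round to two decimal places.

-0.49%

Growth factor = (111.4/112.5)^(1/2) = (0.990222)^(1/2) = 0.995099
Growth rate = 0.995099 − 1 = -0.004901 = -0.4901%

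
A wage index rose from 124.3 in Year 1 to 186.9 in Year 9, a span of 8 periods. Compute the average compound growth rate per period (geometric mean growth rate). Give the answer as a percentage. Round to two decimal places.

Growth factor = (186.9/124.3)^(1/8) = (1.503620)^(1/8) = 1.052307
Growth rate = 1.052307 − 1 = 0.052307 = 5.2307%

5.23%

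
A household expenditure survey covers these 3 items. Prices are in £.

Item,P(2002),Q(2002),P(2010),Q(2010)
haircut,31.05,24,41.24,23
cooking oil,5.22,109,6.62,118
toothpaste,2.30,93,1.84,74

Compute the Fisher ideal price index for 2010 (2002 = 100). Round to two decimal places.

Laspeyres component (base-period weights):
ΣP(2010)Q(2002) = 41.24×24 + 6.62×109 + 1.84×93 = 989.76 + 721.58 + 171.12 = 1882.46
ΣP(2002)Q(2002) = 31.05×24 + 5.22×109 + 2.30×93 = 745.2 + 568.98 + 213.9 = 1528.08
L = 1882.46 / 1528.08 × 100 = 123.1912
Paasche component (current-period weights):
ΣP(2010)Q(2010) = 41.24×23 + 6.62×118 + 1.84×74 = 948.52 + 781.16 + 136.16 = 1865.84
ΣP(2002)Q(2010) = 31.05×23 + 5.22×118 + 2.30×74 = 714.15 + 615.96 + 170.2 = 1500.31
P = 1865.84 / 1500.31 × 100 = 124.3636
Fisher = √(L × P) = √(123.1912 × 124.3636) = 123.7760

123.78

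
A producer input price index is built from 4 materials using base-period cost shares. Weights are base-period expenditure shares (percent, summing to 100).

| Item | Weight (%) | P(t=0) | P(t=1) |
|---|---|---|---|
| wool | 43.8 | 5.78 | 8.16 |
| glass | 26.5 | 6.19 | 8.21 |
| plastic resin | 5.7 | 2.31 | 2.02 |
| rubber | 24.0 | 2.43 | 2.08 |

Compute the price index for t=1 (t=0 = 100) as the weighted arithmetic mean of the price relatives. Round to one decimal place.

122.5

wool: 43.8 × (8.16/5.78) = 43.8 × 1.411765 = 61.8353
glass: 26.5 × (8.21/6.19) = 26.5 × 1.326333 = 35.1478
plastic resin: 5.7 × (2.02/2.31) = 5.7 × 0.874459 = 4.9844
rubber: 24.0 × (2.08/2.43) = 24.0 × 0.855967 = 20.5432
Index = Σ wᵢ·(p₁ᵢ/p₀ᵢ) = 61.8353 + 35.1478 + 4.9844 + 20.5432 = 122.5107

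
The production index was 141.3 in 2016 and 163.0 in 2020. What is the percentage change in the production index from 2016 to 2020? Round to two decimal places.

15.36%

Change = (163.0 − 141.3) / 141.3 × 100
       = 21.7 / 141.3 × 100 = 15.3574%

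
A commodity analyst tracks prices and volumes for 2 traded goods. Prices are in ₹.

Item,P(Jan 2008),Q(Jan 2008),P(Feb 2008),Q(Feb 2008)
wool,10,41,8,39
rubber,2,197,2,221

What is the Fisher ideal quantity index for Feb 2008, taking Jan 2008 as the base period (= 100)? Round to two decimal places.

Laspeyres component (base-period weights):
ΣP(Jan 2008)Q(Feb 2008) = 10×39 + 2×221 = 390 + 442 = 832
ΣP(Jan 2008)Q(Jan 2008) = 10×41 + 2×197 = 410 + 394 = 804
L = 832 / 804 × 100 = 103.4826
Paasche component (current-period weights):
ΣP(Feb 2008)Q(Feb 2008) = 8×39 + 2×221 = 312 + 442 = 754
ΣP(Feb 2008)Q(Jan 2008) = 8×41 + 2×197 = 328 + 394 = 722
P = 754 / 722 × 100 = 104.4321
Fisher = √(L × P) = √(103.4826 × 104.4321) = 103.9563

103.96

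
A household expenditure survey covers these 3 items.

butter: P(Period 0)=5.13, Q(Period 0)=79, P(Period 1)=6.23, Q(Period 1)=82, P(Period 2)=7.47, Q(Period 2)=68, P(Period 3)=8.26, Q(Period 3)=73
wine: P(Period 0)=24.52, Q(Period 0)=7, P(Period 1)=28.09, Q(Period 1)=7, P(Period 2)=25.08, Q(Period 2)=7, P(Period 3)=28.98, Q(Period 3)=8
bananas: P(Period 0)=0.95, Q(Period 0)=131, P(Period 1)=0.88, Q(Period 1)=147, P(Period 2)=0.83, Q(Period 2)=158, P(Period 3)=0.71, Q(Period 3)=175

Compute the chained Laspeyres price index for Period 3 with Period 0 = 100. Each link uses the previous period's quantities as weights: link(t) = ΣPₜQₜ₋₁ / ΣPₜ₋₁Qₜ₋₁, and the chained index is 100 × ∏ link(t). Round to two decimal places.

Link Period 0→Period 1:
ΣP(Period 1)Q(Period 0) = 6.23×79 + 28.09×7 + 0.88×131 = 492.17 + 196.63 + 115.28 = 804.08
ΣP(Period 0)Q(Period 0) = 5.13×79 + 24.52×7 + 0.95×131 = 405.27 + 171.64 + 124.45 = 701.36
link = 804.08/701.36 = 1.146458
Link Period 1→Period 2:
ΣP(Period 2)Q(Period 1) = 7.47×82 + 25.08×7 + 0.83×147 = 612.54 + 175.56 + 122.01 = 910.11
ΣP(Period 1)Q(Period 1) = 6.23×82 + 28.09×7 + 0.88×147 = 510.86 + 196.63 + 129.36 = 836.85
link = 910.11/836.85 = 1.087543
Link Period 2→Period 3:
ΣP(Period 3)Q(Period 2) = 8.26×68 + 28.98×7 + 0.71×158 = 561.68 + 202.86 + 112.18 = 876.72
ΣP(Period 2)Q(Period 2) = 7.47×68 + 25.08×7 + 0.83×158 = 507.96 + 175.56 + 131.14 = 814.66
link = 876.72/814.66 = 1.076179
Chained index = 100 × 1.146458 × 1.087543 × 1.076179 = 134.1804

134.18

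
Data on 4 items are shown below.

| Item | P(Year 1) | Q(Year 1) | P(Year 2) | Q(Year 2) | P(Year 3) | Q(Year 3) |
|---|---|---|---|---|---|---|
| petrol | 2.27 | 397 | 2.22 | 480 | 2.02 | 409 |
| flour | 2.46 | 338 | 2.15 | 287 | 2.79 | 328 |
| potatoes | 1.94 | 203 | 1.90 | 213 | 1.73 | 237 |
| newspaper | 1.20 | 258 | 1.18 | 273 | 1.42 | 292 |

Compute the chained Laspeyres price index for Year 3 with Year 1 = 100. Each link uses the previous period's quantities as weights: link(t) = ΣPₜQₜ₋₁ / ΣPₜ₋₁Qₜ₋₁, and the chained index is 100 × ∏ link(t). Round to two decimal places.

Link Year 1→Year 2:
ΣP(Year 2)Q(Year 1) = 2.22×397 + 2.15×338 + 1.90×203 + 1.18×258 = 881.34 + 726.7 + 385.7 + 304.44 = 2298.18
ΣP(Year 1)Q(Year 1) = 2.27×397 + 2.46×338 + 1.94×203 + 1.20×258 = 901.19 + 831.48 + 393.82 + 309.6 = 2436.09
link = 2298.18/2436.09 = 0.943389
Link Year 2→Year 3:
ΣP(Year 3)Q(Year 2) = 2.02×480 + 2.79×287 + 1.73×213 + 1.42×273 = 969.6 + 800.73 + 368.49 + 387.66 = 2526.48
ΣP(Year 2)Q(Year 2) = 2.22×480 + 2.15×287 + 1.90×213 + 1.18×273 = 1065.6 + 617.05 + 404.7 + 322.14 = 2409.49
link = 2526.48/2409.49 = 1.048554
Chained index = 100 × 0.943389 × 1.048554 = 98.9194

98.92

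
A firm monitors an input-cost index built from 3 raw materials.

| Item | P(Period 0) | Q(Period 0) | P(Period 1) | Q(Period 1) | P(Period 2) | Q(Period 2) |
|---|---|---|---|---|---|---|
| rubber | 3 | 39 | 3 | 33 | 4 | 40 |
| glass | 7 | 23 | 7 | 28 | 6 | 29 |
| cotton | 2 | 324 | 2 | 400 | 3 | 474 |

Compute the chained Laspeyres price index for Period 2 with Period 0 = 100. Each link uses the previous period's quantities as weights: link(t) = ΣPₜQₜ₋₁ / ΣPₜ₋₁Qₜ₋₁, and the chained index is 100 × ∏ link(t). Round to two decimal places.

136.99

Link Period 0→Period 1:
ΣP(Period 1)Q(Period 0) = 3×39 + 7×23 + 2×324 = 117 + 161 + 648 = 926
ΣP(Period 0)Q(Period 0) = 3×39 + 7×23 + 2×324 = 117 + 161 + 648 = 926
link = 926/926 = 1.000000
Link Period 1→Period 2:
ΣP(Period 2)Q(Period 1) = 4×33 + 6×28 + 3×400 = 132 + 168 + 1200 = 1500
ΣP(Period 1)Q(Period 1) = 3×33 + 7×28 + 2×400 = 99 + 196 + 800 = 1095
link = 1500/1095 = 1.369863
Chained index = 100 × 1.000000 × 1.369863 = 136.9863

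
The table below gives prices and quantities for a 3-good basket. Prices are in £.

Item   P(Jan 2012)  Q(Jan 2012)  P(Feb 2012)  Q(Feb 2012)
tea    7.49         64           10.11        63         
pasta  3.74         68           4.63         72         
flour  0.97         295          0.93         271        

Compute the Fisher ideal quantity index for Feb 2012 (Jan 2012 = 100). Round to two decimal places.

98.66

Laspeyres component (base-period weights):
ΣP(Jan 2012)Q(Feb 2012) = 7.49×63 + 3.74×72 + 0.97×271 = 471.87 + 269.28 + 262.87 = 1004.02
ΣP(Jan 2012)Q(Jan 2012) = 7.49×64 + 3.74×68 + 0.97×295 = 479.36 + 254.32 + 286.15 = 1019.83
L = 1004.02 / 1019.83 × 100 = 98.4497
Paasche component (current-period weights):
ΣP(Feb 2012)Q(Feb 2012) = 10.11×63 + 4.63×72 + 0.93×271 = 636.93 + 333.36 + 252.03 = 1222.32
ΣP(Feb 2012)Q(Jan 2012) = 10.11×64 + 4.63×68 + 0.93×295 = 647.04 + 314.84 + 274.35 = 1236.23
P = 1222.32 / 1236.23 × 100 = 98.8748
Fisher = √(L × P) = √(98.4497 × 98.8748) = 98.6620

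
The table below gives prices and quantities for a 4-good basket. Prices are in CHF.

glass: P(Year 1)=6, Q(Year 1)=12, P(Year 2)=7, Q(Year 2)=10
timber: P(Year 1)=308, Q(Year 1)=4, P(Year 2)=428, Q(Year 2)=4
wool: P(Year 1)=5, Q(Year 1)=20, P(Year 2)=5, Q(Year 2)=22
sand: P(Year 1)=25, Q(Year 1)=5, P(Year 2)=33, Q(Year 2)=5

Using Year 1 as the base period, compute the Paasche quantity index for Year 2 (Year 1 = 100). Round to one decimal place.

99.8

Paasche quantity index uses current-period prices as weights.
ΣP(Year 2)·Q(Year 2) = 7×10 + 428×4 + 5×22 + 33×5 = 70 + 1712 + 110 + 165 = 2057
ΣP(Year 2)·Q(Year 1) = 7×12 + 428×4 + 5×20 + 33×5 = 84 + 1712 + 100 + 165 = 2061
Index = 2057 / 2061 × 100 = 99.8059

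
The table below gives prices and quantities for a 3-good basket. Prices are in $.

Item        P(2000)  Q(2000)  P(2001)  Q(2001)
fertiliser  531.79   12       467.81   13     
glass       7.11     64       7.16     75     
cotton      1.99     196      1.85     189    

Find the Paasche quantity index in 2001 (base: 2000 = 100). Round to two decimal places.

Paasche quantity index uses current-period prices as weights.
ΣP(2001)·Q(2001) = 467.81×13 + 7.16×75 + 1.85×189 = 6081.53 + 537 + 349.65 = 6968.18
ΣP(2001)·Q(2000) = 467.81×12 + 7.16×64 + 1.85×196 = 5613.72 + 458.24 + 362.6 = 6434.56
Index = 6968.18 / 6434.56 × 100 = 108.2930

108.29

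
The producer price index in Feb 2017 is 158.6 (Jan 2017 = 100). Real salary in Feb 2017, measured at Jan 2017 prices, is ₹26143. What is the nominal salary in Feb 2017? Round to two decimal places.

41462.80

Nominal = Real × (Index/100) = 26143 × (158.6/100)
        = 26143 × 1.586 = 41462.7980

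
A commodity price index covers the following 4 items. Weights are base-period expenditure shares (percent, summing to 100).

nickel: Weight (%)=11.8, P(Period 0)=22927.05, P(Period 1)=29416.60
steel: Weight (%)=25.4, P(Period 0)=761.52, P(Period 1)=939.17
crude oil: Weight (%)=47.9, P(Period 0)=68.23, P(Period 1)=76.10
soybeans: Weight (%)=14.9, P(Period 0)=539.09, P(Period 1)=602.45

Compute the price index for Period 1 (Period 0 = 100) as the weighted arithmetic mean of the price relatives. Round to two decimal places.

116.54

nickel: 11.8 × (29416.60/22927.05) = 11.8 × 1.283052 = 15.1400
steel: 25.4 × (939.17/761.52) = 25.4 × 1.233283 = 31.3254
crude oil: 47.9 × (76.10/68.23) = 47.9 × 1.115345 = 53.4250
soybeans: 14.9 × (602.45/539.09) = 14.9 × 1.117531 = 16.6512
Index = Σ wᵢ·(p₁ᵢ/p₀ᵢ) = 15.1400 + 31.3254 + 53.4250 + 16.6512 = 116.5417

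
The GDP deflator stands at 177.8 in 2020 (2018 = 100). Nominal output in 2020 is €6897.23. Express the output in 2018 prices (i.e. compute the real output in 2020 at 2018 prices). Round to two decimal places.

Real = Nominal ÷ (Index/100) = 6897.23 ÷ (177.8/100)
     = 6897.23 ÷ 1.778 = 3879.2070

3879.21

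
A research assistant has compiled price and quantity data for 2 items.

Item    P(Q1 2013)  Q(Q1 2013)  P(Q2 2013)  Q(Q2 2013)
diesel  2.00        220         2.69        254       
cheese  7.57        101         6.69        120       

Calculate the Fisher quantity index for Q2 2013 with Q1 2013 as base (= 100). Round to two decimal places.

117.41

Laspeyres component (base-period weights):
ΣP(Q1 2013)Q(Q2 2013) = 2.00×254 + 7.57×120 = 508 + 908.4 = 1416.4
ΣP(Q1 2013)Q(Q1 2013) = 2.00×220 + 7.57×101 = 440 + 764.57 = 1204.57
L = 1416.4 / 1204.57 × 100 = 117.5855
Paasche component (current-period weights):
ΣP(Q2 2013)Q(Q2 2013) = 2.69×254 + 6.69×120 = 683.26 + 802.8 = 1486.06
ΣP(Q2 2013)Q(Q1 2013) = 2.69×220 + 6.69×101 = 591.8 + 675.69 = 1267.49
P = 1486.06 / 1267.49 × 100 = 117.2443
Fisher = √(L × P) = √(117.5855 × 117.2443) = 117.4148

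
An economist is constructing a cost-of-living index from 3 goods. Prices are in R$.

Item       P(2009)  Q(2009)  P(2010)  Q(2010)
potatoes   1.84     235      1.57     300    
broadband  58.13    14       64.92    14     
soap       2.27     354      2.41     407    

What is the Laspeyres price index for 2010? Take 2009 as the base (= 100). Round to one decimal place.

104.0

Laspeyres price index uses base-period quantities as weights.
ΣP(2010)·Q(2009) = 1.57×235 + 64.92×14 + 2.41×354 = 368.95 + 908.88 + 853.14 = 2130.97
ΣP(2009)·Q(2009) = 1.84×235 + 58.13×14 + 2.27×354 = 432.4 + 813.82 + 803.58 = 2049.8
Index = 2130.97 / 2049.8 × 100 = 103.9599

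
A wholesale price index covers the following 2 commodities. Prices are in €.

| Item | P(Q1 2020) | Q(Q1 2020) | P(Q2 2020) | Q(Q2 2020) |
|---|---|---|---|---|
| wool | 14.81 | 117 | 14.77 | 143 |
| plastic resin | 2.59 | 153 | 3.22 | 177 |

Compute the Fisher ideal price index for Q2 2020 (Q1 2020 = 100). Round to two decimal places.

Laspeyres component (base-period weights):
ΣP(Q2 2020)Q(Q1 2020) = 14.77×117 + 3.22×153 = 1728.09 + 492.66 = 2220.75
ΣP(Q1 2020)Q(Q1 2020) = 14.81×117 + 2.59×153 = 1732.77 + 396.27 = 2129.04
L = 2220.75 / 2129.04 × 100 = 104.3076
Paasche component (current-period weights):
ΣP(Q2 2020)Q(Q2 2020) = 14.77×143 + 3.22×177 = 2112.11 + 569.94 = 2682.05
ΣP(Q1 2020)Q(Q2 2020) = 14.81×143 + 2.59×177 = 2117.83 + 458.43 = 2576.26
P = 2682.05 / 2576.26 × 100 = 104.1063
Fisher = √(L × P) = √(104.3076 × 104.1063) = 104.2069

104.21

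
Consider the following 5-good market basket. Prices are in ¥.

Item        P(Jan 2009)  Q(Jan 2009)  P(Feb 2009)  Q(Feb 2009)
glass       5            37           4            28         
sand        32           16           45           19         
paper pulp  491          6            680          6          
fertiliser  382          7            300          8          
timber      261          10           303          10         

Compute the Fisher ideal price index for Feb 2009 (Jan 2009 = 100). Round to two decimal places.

Laspeyres component (base-period weights):
ΣP(Feb 2009)Q(Jan 2009) = 4×37 + 45×16 + 680×6 + 300×7 + 303×10 = 148 + 720 + 4080 + 2100 + 3030 = 10078
ΣP(Jan 2009)Q(Jan 2009) = 5×37 + 32×16 + 491×6 + 382×7 + 261×10 = 185 + 512 + 2946 + 2674 + 2610 = 8927
L = 10078 / 8927 × 100 = 112.8935
Paasche component (current-period weights):
ΣP(Feb 2009)Q(Feb 2009) = 4×28 + 45×19 + 680×6 + 300×8 + 303×10 = 112 + 855 + 4080 + 2400 + 3030 = 10477
ΣP(Jan 2009)Q(Feb 2009) = 5×28 + 32×19 + 491×6 + 382×8 + 261×10 = 140 + 608 + 2946 + 3056 + 2610 = 9360
P = 10477 / 9360 × 100 = 111.9338
Fisher = √(L × P) = √(112.8935 × 111.9338) = 112.4126

112.41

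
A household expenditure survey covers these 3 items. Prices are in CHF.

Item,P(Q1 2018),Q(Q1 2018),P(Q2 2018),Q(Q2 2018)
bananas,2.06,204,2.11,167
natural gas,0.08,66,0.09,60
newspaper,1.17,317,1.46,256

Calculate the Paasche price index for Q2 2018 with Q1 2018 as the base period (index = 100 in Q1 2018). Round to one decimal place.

Paasche price index uses current-period quantities as weights.
ΣP(Q2 2018)·Q(Q2 2018) = 2.11×167 + 0.09×60 + 1.46×256 = 352.37 + 5.4 + 373.76 = 731.53
ΣP(Q1 2018)·Q(Q2 2018) = 2.06×167 + 0.08×60 + 1.17×256 = 344.02 + 4.8 + 299.52 = 648.34
Index = 731.53 / 648.34 × 100 = 112.8312

112.8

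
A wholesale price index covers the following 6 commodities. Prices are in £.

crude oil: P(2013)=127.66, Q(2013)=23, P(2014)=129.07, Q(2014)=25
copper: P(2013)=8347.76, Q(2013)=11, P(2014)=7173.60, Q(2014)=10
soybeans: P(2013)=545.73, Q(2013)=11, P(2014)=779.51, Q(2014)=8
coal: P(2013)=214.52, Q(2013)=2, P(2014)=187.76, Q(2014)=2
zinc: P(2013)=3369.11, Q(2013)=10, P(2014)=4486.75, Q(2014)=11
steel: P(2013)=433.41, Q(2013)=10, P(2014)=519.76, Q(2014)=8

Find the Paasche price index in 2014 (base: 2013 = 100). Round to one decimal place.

102.3

Paasche price index uses current-period quantities as weights.
ΣP(2014)·Q(2014) = 129.07×25 + 7173.60×10 + 779.51×8 + 187.76×2 + 4486.75×11 + 519.76×8 = 3226.75 + 71736 + 6236.08 + 375.52 + 49354.25 + 4158.08 = 135086.68
ΣP(2013)·Q(2014) = 127.66×25 + 8347.76×10 + 545.73×8 + 214.52×2 + 3369.11×11 + 433.41×8 = 3191.5 + 83477.6 + 4365.84 + 429.04 + 37060.21 + 3467.28 = 131991.47
Index = 135086.68 / 131991.47 × 100 = 102.3450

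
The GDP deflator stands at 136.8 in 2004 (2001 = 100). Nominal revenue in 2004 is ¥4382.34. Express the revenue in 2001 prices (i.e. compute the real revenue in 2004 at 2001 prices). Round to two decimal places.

Real = Nominal ÷ (Index/100) = 4382.34 ÷ (136.8/100)
     = 4382.34 ÷ 1.368 = 3203.4649

3203.46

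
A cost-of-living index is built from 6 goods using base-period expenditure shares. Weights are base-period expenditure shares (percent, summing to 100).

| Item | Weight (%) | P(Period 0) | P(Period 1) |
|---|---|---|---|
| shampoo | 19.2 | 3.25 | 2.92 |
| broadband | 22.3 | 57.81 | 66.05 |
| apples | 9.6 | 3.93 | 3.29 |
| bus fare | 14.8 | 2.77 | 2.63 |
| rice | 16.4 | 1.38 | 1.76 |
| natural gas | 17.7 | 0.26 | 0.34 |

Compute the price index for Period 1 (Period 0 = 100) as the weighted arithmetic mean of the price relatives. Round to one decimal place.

108.9

shampoo: 19.2 × (2.92/3.25) = 19.2 × 0.898462 = 17.2505
broadband: 22.3 × (66.05/57.81) = 22.3 × 1.142536 = 25.4786
apples: 9.6 × (3.29/3.93) = 9.6 × 0.837150 = 8.0366
bus fare: 14.8 × (2.63/2.77) = 14.8 × 0.949458 = 14.0520
rice: 16.4 × (1.76/1.38) = 16.4 × 1.275362 = 20.9159
natural gas: 17.7 × (0.34/0.26) = 17.7 × 1.307692 = 23.1462
Index = Σ wᵢ·(p₁ᵢ/p₀ᵢ) = 17.2505 + 25.4786 + 8.0366 + 14.0520 + 20.9159 + 23.1462 = 108.8797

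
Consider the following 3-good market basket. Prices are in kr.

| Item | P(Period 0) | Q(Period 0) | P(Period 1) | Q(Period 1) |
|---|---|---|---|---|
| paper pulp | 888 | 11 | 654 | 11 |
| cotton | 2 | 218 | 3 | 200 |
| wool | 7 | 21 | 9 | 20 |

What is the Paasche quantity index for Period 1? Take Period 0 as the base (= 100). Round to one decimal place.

Paasche quantity index uses current-period prices as weights.
ΣP(Period 1)·Q(Period 1) = 654×11 + 3×200 + 9×20 = 7194 + 600 + 180 = 7974
ΣP(Period 1)·Q(Period 0) = 654×11 + 3×218 + 9×21 = 7194 + 654 + 189 = 8037
Index = 7974 / 8037 × 100 = 99.2161

99.2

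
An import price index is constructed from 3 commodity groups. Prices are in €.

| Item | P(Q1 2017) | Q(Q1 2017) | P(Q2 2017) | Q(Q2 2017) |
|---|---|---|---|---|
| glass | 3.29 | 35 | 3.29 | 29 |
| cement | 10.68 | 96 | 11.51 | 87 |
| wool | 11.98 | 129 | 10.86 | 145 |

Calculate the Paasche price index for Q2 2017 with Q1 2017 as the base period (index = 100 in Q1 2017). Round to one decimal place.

Paasche price index uses current-period quantities as weights.
ΣP(Q2 2017)·Q(Q2 2017) = 3.29×29 + 11.51×87 + 10.86×145 = 95.41 + 1001.37 + 1574.7 = 2671.48
ΣP(Q1 2017)·Q(Q2 2017) = 3.29×29 + 10.68×87 + 11.98×145 = 95.41 + 929.16 + 1737.1 = 2761.67
Index = 2671.48 / 2761.67 × 100 = 96.7342

96.7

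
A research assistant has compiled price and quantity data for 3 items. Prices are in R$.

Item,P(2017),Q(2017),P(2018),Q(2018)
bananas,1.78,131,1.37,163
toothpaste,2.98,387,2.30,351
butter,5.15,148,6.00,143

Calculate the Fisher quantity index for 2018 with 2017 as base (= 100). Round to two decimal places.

Laspeyres component (base-period weights):
ΣP(2017)Q(2018) = 1.78×163 + 2.98×351 + 5.15×143 = 290.14 + 1045.98 + 736.45 = 2072.57
ΣP(2017)Q(2017) = 1.78×131 + 2.98×387 + 5.15×148 = 233.18 + 1153.26 + 762.2 = 2148.64
L = 2072.57 / 2148.64 × 100 = 96.4596
Paasche component (current-period weights):
ΣP(2018)Q(2018) = 1.37×163 + 2.30×351 + 6.00×143 = 223.31 + 807.3 + 858 = 1888.61
ΣP(2018)Q(2017) = 1.37×131 + 2.30×387 + 6.00×148 = 179.47 + 890.1 + 888 = 1957.57
P = 1888.61 / 1957.57 × 100 = 96.4773
Fisher = √(L × P) = √(96.4596 × 96.4773) = 96.4684

96.47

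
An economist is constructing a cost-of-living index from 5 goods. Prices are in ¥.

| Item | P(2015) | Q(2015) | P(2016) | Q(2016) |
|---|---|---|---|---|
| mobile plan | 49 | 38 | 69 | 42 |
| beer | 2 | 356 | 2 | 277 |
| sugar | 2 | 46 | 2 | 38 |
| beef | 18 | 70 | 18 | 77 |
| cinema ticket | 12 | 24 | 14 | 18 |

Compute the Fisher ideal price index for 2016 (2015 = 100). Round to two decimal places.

119.80

Laspeyres component (base-period weights):
ΣP(2016)Q(2015) = 69×38 + 2×356 + 2×46 + 18×70 + 14×24 = 2622 + 712 + 92 + 1260 + 336 = 5022
ΣP(2015)Q(2015) = 49×38 + 2×356 + 2×46 + 18×70 + 12×24 = 1862 + 712 + 92 + 1260 + 288 = 4214
L = 5022 / 4214 × 100 = 119.1742
Paasche component (current-period weights):
ΣP(2016)Q(2016) = 69×42 + 2×277 + 2×38 + 18×77 + 14×18 = 2898 + 554 + 76 + 1386 + 252 = 5166
ΣP(2015)Q(2016) = 49×42 + 2×277 + 2×38 + 18×77 + 12×18 = 2058 + 554 + 76 + 1386 + 216 = 4290
P = 5166 / 4290 × 100 = 120.4196
Fisher = √(L × P) = √(119.1742 × 120.4196) = 119.7953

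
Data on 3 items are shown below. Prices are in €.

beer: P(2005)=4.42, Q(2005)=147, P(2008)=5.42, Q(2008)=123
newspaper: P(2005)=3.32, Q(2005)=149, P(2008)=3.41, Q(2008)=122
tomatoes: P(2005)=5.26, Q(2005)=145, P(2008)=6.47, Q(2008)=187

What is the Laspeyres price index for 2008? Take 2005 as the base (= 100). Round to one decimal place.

117.6

Laspeyres price index uses base-period quantities as weights.
ΣP(2008)·Q(2005) = 5.42×147 + 3.41×149 + 6.47×145 = 796.74 + 508.09 + 938.15 = 2242.98
ΣP(2005)·Q(2005) = 4.42×147 + 3.32×149 + 5.26×145 = 649.74 + 494.68 + 762.7 = 1907.12
Index = 2242.98 / 1907.12 × 100 = 117.6108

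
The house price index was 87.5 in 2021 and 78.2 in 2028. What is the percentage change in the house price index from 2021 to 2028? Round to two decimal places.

-10.63%

Change = (78.2 − 87.5) / 87.5 × 100
       = -9.3 / 87.5 × 100 = -10.6286%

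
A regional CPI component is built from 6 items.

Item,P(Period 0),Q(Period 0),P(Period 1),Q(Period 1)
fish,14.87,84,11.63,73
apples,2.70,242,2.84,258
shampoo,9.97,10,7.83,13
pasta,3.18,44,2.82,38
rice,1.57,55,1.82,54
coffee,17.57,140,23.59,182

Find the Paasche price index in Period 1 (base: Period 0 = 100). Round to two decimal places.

116.32

Paasche price index uses current-period quantities as weights.
ΣP(Period 1)·Q(Period 1) = 11.63×73 + 2.84×258 + 7.83×13 + 2.82×38 + 1.82×54 + 23.59×182 = 848.99 + 732.72 + 101.79 + 107.16 + 98.28 + 4293.38 = 6182.32
ΣP(Period 0)·Q(Period 1) = 14.87×73 + 2.70×258 + 9.97×13 + 3.18×38 + 1.57×54 + 17.57×182 = 1085.51 + 696.6 + 129.61 + 120.84 + 84.78 + 3197.74 = 5315.08
Index = 6182.32 / 5315.08 × 100 = 116.3166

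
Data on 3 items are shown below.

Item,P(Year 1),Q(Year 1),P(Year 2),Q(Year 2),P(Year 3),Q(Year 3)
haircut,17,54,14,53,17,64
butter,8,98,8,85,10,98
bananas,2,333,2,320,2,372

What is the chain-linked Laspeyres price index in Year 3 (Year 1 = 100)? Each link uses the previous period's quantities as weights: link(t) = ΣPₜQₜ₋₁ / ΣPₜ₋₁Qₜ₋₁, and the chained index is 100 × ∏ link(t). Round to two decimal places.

108.02

Link Year 1→Year 2:
ΣP(Year 2)Q(Year 1) = 14×54 + 8×98 + 2×333 = 756 + 784 + 666 = 2206
ΣP(Year 1)Q(Year 1) = 17×54 + 8×98 + 2×333 = 918 + 784 + 666 = 2368
link = 2206/2368 = 0.931588
Link Year 2→Year 3:
ΣP(Year 3)Q(Year 2) = 17×53 + 10×85 + 2×320 = 901 + 850 + 640 = 2391
ΣP(Year 2)Q(Year 2) = 14×53 + 8×85 + 2×320 = 742 + 680 + 640 = 2062
link = 2391/2062 = 1.159554
Chained index = 100 × 0.931588 × 1.159554 = 108.0226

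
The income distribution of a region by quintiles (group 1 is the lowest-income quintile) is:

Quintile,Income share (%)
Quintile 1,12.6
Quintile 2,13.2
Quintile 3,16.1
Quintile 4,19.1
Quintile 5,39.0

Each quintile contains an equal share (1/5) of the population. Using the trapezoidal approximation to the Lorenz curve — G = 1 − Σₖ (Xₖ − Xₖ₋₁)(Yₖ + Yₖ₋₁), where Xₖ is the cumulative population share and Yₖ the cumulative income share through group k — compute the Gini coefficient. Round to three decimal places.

Cumulative income shares Yₖ: 0.1260, 0.2580, 0.4190, 0.6100, 1.0000
Σ (Xₖ−Xₖ₋₁)(Yₖ+Yₖ₋₁) = (1/5)(0.1260+0.0000) + (1/5)(0.2580+0.1260) + (1/5)(0.4190+0.2580) + (1/5)(0.6100+0.4190) + (1/5)(1.0000+0.6100)
  = 0.0252 + 0.0768 + 0.1354 + 0.2058 + 0.3220 = 0.7652
G = 1 − 0.7652 = 0.2348

0.235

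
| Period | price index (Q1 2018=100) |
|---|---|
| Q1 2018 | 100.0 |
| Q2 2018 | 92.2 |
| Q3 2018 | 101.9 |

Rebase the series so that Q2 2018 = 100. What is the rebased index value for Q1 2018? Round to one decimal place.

108.5

Rebased(Q1 2018) = 100.0 / 92.2 × 100 = 108.4599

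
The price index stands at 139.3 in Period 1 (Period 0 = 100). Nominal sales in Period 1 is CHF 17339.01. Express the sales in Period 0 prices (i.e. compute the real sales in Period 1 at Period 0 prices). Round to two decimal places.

12447.24

Real = Nominal ÷ (Index/100) = 17339.01 ÷ (139.3/100)
     = 17339.01 ÷ 1.393 = 12447.2434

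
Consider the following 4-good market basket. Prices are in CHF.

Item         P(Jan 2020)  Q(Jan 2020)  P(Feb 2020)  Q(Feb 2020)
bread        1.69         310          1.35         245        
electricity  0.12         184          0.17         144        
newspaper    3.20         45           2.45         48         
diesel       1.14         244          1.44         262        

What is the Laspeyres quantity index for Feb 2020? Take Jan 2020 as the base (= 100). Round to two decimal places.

Laspeyres quantity index uses base-period prices as weights.
ΣP(Jan 2020)·Q(Feb 2020) = 1.69×245 + 0.12×144 + 3.20×48 + 1.14×262 = 414.05 + 17.28 + 153.6 + 298.68 = 883.61
ΣP(Jan 2020)·Q(Jan 2020) = 1.69×310 + 0.12×184 + 3.20×45 + 1.14×244 = 523.9 + 22.08 + 144 + 278.16 = 968.14
Index = 883.61 / 968.14 × 100 = 91.2688

91.27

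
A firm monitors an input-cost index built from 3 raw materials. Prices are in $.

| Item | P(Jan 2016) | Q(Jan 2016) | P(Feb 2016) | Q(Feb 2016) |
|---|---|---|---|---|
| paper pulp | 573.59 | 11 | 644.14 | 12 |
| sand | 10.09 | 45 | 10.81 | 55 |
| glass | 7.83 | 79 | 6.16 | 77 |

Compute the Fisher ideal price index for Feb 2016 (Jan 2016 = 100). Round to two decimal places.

109.29

Laspeyres component (base-period weights):
ΣP(Feb 2016)Q(Jan 2016) = 644.14×11 + 10.81×45 + 6.16×79 = 7085.54 + 486.45 + 486.64 = 8058.63
ΣP(Jan 2016)Q(Jan 2016) = 573.59×11 + 10.09×45 + 7.83×79 = 6309.49 + 454.05 + 618.57 = 7382.11
L = 8058.63 / 7382.11 × 100 = 109.1643
Paasche component (current-period weights):
ΣP(Feb 2016)Q(Feb 2016) = 644.14×12 + 10.81×55 + 6.16×77 = 7729.68 + 594.55 + 474.32 = 8798.55
ΣP(Jan 2016)Q(Feb 2016) = 573.59×12 + 10.09×55 + 7.83×77 = 6883.08 + 554.95 + 602.91 = 8040.94
P = 8798.55 / 8040.94 × 100 = 109.4219
Fisher = √(L × P) = √(109.1643 × 109.4219) = 109.2930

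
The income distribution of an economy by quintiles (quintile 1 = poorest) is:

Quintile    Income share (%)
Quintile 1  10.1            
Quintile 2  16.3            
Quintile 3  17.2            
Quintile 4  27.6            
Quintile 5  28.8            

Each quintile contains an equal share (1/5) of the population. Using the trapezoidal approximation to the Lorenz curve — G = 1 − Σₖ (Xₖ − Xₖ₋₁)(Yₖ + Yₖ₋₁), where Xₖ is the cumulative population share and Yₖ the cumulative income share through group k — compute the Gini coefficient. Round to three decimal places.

0.195

Cumulative income shares Yₖ: 0.1010, 0.2640, 0.4360, 0.7120, 1.0000
Σ (Xₖ−Xₖ₋₁)(Yₖ+Yₖ₋₁) = (1/5)(0.1010+0.0000) + (1/5)(0.2640+0.1010) + (1/5)(0.4360+0.2640) + (1/5)(0.7120+0.4360) + (1/5)(1.0000+0.7120)
  = 0.0202 + 0.0730 + 0.1400 + 0.2296 + 0.3424 = 0.8052
G = 1 − 0.8052 = 0.1948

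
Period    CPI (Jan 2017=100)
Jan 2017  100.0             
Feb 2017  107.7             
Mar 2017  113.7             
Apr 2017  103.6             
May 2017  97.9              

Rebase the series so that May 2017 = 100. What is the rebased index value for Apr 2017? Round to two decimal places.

Rebased(Apr 2017) = 103.6 / 97.9 × 100 = 105.8223

105.82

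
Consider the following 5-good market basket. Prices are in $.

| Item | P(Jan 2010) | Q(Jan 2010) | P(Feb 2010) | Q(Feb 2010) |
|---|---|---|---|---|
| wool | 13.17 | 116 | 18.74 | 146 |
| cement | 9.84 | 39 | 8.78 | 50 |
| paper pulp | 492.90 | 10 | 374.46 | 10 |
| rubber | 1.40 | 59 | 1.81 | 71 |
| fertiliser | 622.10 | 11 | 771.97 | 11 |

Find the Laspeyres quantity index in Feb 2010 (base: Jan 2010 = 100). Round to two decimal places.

Laspeyres quantity index uses base-period prices as weights.
ΣP(Jan 2010)·Q(Feb 2010) = 13.17×146 + 9.84×50 + 492.90×10 + 1.40×71 + 622.10×11 = 1922.82 + 492 + 4929 + 99.4 + 6843.1 = 14286.32
ΣP(Jan 2010)·Q(Jan 2010) = 13.17×116 + 9.84×39 + 492.90×10 + 1.40×59 + 622.10×11 = 1527.72 + 383.76 + 4929 + 82.6 + 6843.1 = 13766.18
Index = 14286.32 / 13766.18 × 100 = 103.7784

103.78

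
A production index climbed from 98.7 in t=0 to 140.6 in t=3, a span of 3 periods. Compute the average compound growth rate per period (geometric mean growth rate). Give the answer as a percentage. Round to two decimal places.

Growth factor = (140.6/98.7)^(1/3) = (1.424519)^(1/3) = 1.125182
Growth rate = 1.125182 − 1 = 0.125182 = 12.5182%

12.52%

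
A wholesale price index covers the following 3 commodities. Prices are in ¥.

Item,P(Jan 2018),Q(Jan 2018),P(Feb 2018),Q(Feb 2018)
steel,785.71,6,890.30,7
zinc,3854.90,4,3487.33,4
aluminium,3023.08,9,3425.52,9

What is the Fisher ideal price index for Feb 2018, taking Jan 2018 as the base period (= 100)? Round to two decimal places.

Laspeyres component (base-period weights):
ΣP(Feb 2018)Q(Jan 2018) = 890.30×6 + 3487.33×4 + 3425.52×9 = 5341.8 + 13949.32 + 30829.68 = 50120.8
ΣP(Jan 2018)Q(Jan 2018) = 785.71×6 + 3854.90×4 + 3023.08×9 = 4714.26 + 15419.6 + 27207.72 = 47341.58
L = 50120.8 / 47341.58 × 100 = 105.8706
Paasche component (current-period weights):
ΣP(Feb 2018)Q(Feb 2018) = 890.30×7 + 3487.33×4 + 3425.52×9 = 6232.1 + 13949.32 + 30829.68 = 51011.1
ΣP(Jan 2018)Q(Feb 2018) = 785.71×7 + 3854.90×4 + 3023.08×9 = 5499.97 + 15419.6 + 27207.72 = 48127.29
P = 51011.1 / 48127.29 × 100 = 105.9920
Fisher = √(L × P) = √(105.8706 × 105.9920) = 105.9313

105.93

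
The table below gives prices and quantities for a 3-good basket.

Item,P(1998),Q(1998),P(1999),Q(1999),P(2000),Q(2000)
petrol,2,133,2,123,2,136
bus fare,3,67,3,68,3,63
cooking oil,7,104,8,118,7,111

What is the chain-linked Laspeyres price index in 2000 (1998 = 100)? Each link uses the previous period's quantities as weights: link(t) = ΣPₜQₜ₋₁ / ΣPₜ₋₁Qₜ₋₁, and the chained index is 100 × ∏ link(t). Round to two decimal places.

Link 1998→1999:
ΣP(1999)Q(1998) = 2×133 + 3×67 + 8×104 = 266 + 201 + 832 = 1299
ΣP(1998)Q(1998) = 2×133 + 3×67 + 7×104 = 266 + 201 + 728 = 1195
link = 1299/1195 = 1.087029
Link 1999→2000:
ΣP(2000)Q(1999) = 2×123 + 3×68 + 7×118 = 246 + 204 + 826 = 1276
ΣP(1999)Q(1999) = 2×123 + 3×68 + 8×118 = 246 + 204 + 944 = 1394
link = 1276/1394 = 0.915352
Chained index = 100 × 1.087029 × 0.915352 = 99.5014

99.50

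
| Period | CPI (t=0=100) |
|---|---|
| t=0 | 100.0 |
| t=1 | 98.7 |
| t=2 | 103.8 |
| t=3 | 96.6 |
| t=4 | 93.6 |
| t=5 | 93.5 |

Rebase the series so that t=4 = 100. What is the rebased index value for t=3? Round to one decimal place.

Rebased(t=3) = 96.6 / 93.6 × 100 = 103.2051

103.2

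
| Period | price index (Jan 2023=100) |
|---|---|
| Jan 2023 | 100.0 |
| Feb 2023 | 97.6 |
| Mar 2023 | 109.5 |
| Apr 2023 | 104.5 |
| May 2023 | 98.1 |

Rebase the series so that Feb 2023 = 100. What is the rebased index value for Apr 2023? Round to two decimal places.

Rebased(Apr 2023) = 104.5 / 97.6 × 100 = 107.0697

107.07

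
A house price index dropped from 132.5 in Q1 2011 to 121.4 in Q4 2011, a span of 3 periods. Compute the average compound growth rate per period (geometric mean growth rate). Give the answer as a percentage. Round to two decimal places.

-2.87%

Growth factor = (121.4/132.5)^(1/3) = (0.916226)^(1/3) = 0.971257
Growth rate = 0.971257 − 1 = -0.028743 = -2.8743%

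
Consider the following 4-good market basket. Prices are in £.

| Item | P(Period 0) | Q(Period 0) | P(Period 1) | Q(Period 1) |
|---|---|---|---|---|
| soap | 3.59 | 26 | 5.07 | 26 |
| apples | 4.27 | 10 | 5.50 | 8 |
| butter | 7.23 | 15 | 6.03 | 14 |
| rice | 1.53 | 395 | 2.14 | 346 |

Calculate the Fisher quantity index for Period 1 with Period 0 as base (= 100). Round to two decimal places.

Laspeyres component (base-period weights):
ΣP(Period 0)Q(Period 1) = 3.59×26 + 4.27×8 + 7.23×14 + 1.53×346 = 93.34 + 34.16 + 101.22 + 529.38 = 758.1
ΣP(Period 0)Q(Period 0) = 3.59×26 + 4.27×10 + 7.23×15 + 1.53×395 = 93.34 + 42.7 + 108.45 + 604.35 = 848.84
L = 758.1 / 848.84 × 100 = 89.3101
Paasche component (current-period weights):
ΣP(Period 1)Q(Period 1) = 5.07×26 + 5.50×8 + 6.03×14 + 2.14×346 = 131.82 + 44 + 84.42 + 740.44 = 1000.68
ΣP(Period 1)Q(Period 0) = 5.07×26 + 5.50×10 + 6.03×15 + 2.14×395 = 131.82 + 55 + 90.45 + 845.3 = 1122.57
P = 1000.68 / 1122.57 × 100 = 89.1419
Fisher = √(L × P) = √(89.3101 × 89.1419) = 89.2260

89.23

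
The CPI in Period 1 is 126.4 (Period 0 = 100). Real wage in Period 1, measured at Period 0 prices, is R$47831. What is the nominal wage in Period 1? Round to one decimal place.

Nominal = Real × (Index/100) = 47831 × (126.4/100)
        = 47831 × 1.264 = 60458.3840

60458.4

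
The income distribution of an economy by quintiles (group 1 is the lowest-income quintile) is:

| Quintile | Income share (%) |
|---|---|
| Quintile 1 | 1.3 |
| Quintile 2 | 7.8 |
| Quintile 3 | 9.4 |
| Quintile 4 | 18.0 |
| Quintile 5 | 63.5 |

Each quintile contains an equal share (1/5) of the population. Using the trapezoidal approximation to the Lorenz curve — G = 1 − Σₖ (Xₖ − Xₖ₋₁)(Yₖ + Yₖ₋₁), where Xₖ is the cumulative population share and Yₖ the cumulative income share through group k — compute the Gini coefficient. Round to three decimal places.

0.538

Cumulative income shares Yₖ: 0.0130, 0.0910, 0.1850, 0.3650, 1.0000
Σ (Xₖ−Xₖ₋₁)(Yₖ+Yₖ₋₁) = (1/5)(0.0130+0.0000) + (1/5)(0.0910+0.0130) + (1/5)(0.1850+0.0910) + (1/5)(0.3650+0.1850) + (1/5)(1.0000+0.3650)
  = 0.0026 + 0.0208 + 0.0552 + 0.1100 + 0.2730 = 0.4616
G = 1 − 0.4616 = 0.5384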